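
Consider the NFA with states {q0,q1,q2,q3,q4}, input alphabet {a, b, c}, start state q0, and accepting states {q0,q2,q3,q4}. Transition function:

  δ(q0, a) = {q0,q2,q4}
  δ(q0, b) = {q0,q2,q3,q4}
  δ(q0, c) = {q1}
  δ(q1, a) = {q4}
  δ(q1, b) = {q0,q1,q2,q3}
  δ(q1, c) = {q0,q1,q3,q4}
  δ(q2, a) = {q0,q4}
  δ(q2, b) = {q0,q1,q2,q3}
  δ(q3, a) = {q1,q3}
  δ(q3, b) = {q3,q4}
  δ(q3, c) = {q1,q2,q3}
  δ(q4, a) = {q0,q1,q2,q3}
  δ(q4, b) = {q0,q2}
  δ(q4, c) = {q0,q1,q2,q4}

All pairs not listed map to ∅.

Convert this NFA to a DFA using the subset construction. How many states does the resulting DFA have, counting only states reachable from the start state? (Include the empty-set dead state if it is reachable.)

Start state of the DFA: {q0}.
{q0} --a--> {q0,q2,q4}  [new]
{q0} --b--> {q0,q2,q3,q4}  [new]
{q0} --c--> {q1}  [new]
{q0,q2,q4} --a--> {q0,q1,q2,q3,q4}  [new]
{q0,q2,q4} --b--> {q0,q1,q2,q3,q4}  [seen]
{q0,q2,q4} --c--> {q0,q1,q2,q4}  [new]
{q0,q2,q3,q4} --a--> {q0,q1,q2,q3,q4}  [seen]
{q0,q2,q3,q4} --b--> {q0,q1,q2,q3,q4}  [seen]
{q0,q2,q3,q4} --c--> {q0,q1,q2,q3,q4}  [seen]
{q1} --a--> {q4}  [new]
{q1} --b--> {q0,q1,q2,q3}  [new]
{q1} --c--> {q0,q1,q3,q4}  [new]
{q0,q1,q2,q3,q4} --a--> {q0,q1,q2,q3,q4}  [seen]
{q0,q1,q2,q3,q4} --b--> {q0,q1,q2,q3,q4}  [seen]
{q0,q1,q2,q3,q4} --c--> {q0,q1,q2,q3,q4}  [seen]
{q0,q1,q2,q4} --a--> {q0,q1,q2,q3,q4}  [seen]
{q0,q1,q2,q4} --b--> {q0,q1,q2,q3,q4}  [seen]
{q0,q1,q2,q4} --c--> {q0,q1,q2,q3,q4}  [seen]
{q4} --a--> {q0,q1,q2,q3}  [seen]
{q4} --b--> {q0,q2}  [new]
{q4} --c--> {q0,q1,q2,q4}  [seen]
{q0,q1,q2,q3} --a--> {q0,q1,q2,q3,q4}  [seen]
{q0,q1,q2,q3} --b--> {q0,q1,q2,q3,q4}  [seen]
{q0,q1,q2,q3} --c--> {q0,q1,q2,q3,q4}  [seen]
{q0,q1,q3,q4} --a--> {q0,q1,q2,q3,q4}  [seen]
{q0,q1,q3,q4} --b--> {q0,q1,q2,q3,q4}  [seen]
{q0,q1,q3,q4} --c--> {q0,q1,q2,q3,q4}  [seen]
{q0,q2} --a--> {q0,q2,q4}  [seen]
{q0,q2} --b--> {q0,q1,q2,q3,q4}  [seen]
{q0,q2} --c--> {q1}  [seen]
Reachable DFA states: {q0}, {q0,q2,q4}, {q0,q2,q3,q4}, {q1}, {q0,q1,q2,q3,q4}, {q0,q1,q2,q4}, {q4}, {q0,q1,q2,q3}, {q0,q1,q3,q4}, {q0,q2}.

10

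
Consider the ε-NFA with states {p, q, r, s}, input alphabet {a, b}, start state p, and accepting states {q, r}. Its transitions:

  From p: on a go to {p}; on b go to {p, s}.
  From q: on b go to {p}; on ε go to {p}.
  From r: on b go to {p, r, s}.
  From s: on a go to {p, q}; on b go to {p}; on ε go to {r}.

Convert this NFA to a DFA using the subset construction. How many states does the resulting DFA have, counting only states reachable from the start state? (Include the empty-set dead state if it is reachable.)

Start state of the DFA: {p} (ε-closure of the NFA start).
{p} --a--> {p}  [seen]
{p} --b--> {p, r, s}  [new]
{p, r, s} --a--> {p, q}  [new]
{p, r, s} --b--> {p, r, s}  [seen]
{p, q} --a--> {p}  [seen]
{p, q} --b--> {p, r, s}  [seen]
Reachable DFA states: {p}, {p, r, s}, {p, q}.

3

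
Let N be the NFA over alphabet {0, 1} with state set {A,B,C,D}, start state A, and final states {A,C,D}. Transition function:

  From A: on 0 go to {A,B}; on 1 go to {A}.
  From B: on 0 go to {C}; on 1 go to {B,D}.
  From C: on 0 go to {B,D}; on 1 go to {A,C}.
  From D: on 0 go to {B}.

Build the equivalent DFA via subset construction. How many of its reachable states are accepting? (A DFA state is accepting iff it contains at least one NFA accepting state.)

5

Start state of the DFA: {A}.
{A} --0--> {A,B}  [new]
{A} --1--> {A}  [seen]
{A,B} --0--> {A,B,C}  [new]
{A,B} --1--> {A,B,D}  [new]
{A,B,C} --0--> {A,B,C,D}  [new]
{A,B,C} --1--> {A,B,C,D}  [seen]
{A,B,D} --0--> {A,B,C}  [seen]
{A,B,D} --1--> {A,B,D}  [seen]
{A,B,C,D} --0--> {A,B,C,D}  [seen]
{A,B,C,D} --1--> {A,B,C,D}  [seen]
Reachable DFA states: {A}, {A,B}, {A,B,C}, {A,B,D}, {A,B,C,D}.
Accepting DFA states (contain an NFA accepting state): {A}, {A,B}, {A,B,C}, {A,B,D}, {A,B,C,D}.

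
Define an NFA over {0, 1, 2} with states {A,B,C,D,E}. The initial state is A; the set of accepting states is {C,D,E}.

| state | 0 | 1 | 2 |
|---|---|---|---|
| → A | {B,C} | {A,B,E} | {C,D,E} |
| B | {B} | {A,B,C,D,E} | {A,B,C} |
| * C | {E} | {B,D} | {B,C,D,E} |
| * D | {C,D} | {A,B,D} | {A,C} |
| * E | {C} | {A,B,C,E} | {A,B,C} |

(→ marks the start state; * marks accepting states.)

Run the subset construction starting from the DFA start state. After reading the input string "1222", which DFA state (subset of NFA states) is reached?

Start: {A}.
δ(A,1) = {A,B,E}.
Union: {A,B,E}.
After 1: {A,B,E}.
δ(A,2) = {C,D,E}; δ(B,2) = {A,B,C}; δ(E,2) = {A,B,C}.
Union: {A,B,C,D,E}.
After 2: {A,B,C,D,E}.
δ(A,2) = {C,D,E}; δ(B,2) = {A,B,C}; δ(C,2) = {B,C,D,E}; δ(D,2) = {A,C}; δ(E,2) = {A,B,C}.
Union: {A,B,C,D,E}.
After 2: {A,B,C,D,E}.
δ(A,2) = {C,D,E}; δ(B,2) = {A,B,C}; δ(C,2) = {B,C,D,E}; δ(D,2) = {A,C}; δ(E,2) = {A,B,C}.
Union: {A,B,C,D,E}.
After 2: {A,B,C,D,E}.

{A,B,C,D,E}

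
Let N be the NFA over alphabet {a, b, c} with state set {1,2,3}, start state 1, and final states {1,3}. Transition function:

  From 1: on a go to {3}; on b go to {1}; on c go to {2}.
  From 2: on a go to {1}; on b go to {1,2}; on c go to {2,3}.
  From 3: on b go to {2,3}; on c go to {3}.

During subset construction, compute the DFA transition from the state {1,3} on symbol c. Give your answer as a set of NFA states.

{2,3}

δ(1,c) = {2}; δ(3,c) = {3}.
Union: {2,3}.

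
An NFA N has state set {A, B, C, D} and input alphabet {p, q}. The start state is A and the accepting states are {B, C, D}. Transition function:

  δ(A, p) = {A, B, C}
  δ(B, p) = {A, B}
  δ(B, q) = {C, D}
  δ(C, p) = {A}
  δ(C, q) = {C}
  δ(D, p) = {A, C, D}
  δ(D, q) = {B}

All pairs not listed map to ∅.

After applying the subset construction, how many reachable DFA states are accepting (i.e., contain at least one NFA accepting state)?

7

Start state of the DFA: {A}.
{A} --p--> {A, B, C}  [new]
{A} --q--> ∅  [new]
{A, B, C} --p--> {A, B, C}  [seen]
{A, B, C} --q--> {C, D}  [new]
∅ --p--> ∅  [seen]
∅ --q--> ∅  [seen]
{C, D} --p--> {A, C, D}  [new]
{C, D} --q--> {B, C}  [new]
{A, C, D} --p--> {A, B, C, D}  [new]
{A, C, D} --q--> {B, C}  [seen]
{B, C} --p--> {A, B}  [new]
{B, C} --q--> {C, D}  [seen]
{A, B, C, D} --p--> {A, B, C, D}  [seen]
{A, B, C, D} --q--> {B, C, D}  [new]
{A, B} --p--> {A, B, C}  [seen]
{A, B} --q--> {C, D}  [seen]
{B, C, D} --p--> {A, B, C, D}  [seen]
{B, C, D} --q--> {B, C, D}  [seen]
Reachable DFA states: {A}, {A, B, C}, ∅, {C, D}, {A, C, D}, {B, C}, {A, B, C, D}, {A, B}, {B, C, D}.
Accepting DFA states (contain an NFA accepting state): {A, B, C}, {C, D}, {A, C, D}, {B, C}, {A, B, C, D}, {A, B}, {B, C, D}.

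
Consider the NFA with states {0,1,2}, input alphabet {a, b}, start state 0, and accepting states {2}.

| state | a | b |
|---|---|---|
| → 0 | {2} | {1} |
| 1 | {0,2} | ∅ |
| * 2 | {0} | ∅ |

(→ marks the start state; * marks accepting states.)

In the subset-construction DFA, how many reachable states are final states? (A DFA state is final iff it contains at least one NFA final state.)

2

Start state of the DFA: {0}.
{0} --a--> {2}  [new]
{0} --b--> {1}  [new]
{2} --a--> {0}  [seen]
{2} --b--> ∅  [new]
{1} --a--> {0,2}  [new]
{1} --b--> ∅  [seen]
∅ --a--> ∅  [seen]
∅ --b--> ∅  [seen]
{0,2} --a--> {0,2}  [seen]
{0,2} --b--> {1}  [seen]
Reachable DFA states: {0}, {2}, {1}, ∅, {0,2}.
Accepting DFA states (contain an NFA accepting state): {2}, {0,2}.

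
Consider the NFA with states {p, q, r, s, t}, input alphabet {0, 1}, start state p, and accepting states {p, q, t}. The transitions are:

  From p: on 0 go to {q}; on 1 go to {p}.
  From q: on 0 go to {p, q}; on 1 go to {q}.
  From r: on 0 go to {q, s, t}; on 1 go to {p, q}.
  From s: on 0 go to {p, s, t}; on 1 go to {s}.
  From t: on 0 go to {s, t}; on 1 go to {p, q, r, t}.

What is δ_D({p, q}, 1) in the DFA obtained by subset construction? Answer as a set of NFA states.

{p, q}

δ(p,1) = {p}; δ(q,1) = {q}.
Union: {p, q}.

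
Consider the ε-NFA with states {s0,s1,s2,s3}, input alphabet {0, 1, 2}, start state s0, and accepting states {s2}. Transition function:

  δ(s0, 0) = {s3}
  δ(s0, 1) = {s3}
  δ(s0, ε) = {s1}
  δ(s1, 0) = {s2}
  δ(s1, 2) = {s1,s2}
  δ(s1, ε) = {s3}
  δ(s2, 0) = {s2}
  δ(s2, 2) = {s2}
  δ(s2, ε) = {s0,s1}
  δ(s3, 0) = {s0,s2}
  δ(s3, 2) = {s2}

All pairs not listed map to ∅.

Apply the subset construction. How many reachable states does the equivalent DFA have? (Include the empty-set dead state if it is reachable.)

4

Start state of the DFA: {s0,s1,s3} (ε-closure of the NFA start).
{s0,s1,s3} --0--> {s0,s1,s2,s3}  [new]
{s0,s1,s3} --1--> {s3}  [new]
{s0,s1,s3} --2--> {s0,s1,s2,s3}  [seen]
{s0,s1,s2,s3} --0--> {s0,s1,s2,s3}  [seen]
{s0,s1,s2,s3} --1--> {s3}  [seen]
{s0,s1,s2,s3} --2--> {s0,s1,s2,s3}  [seen]
{s3} --0--> {s0,s1,s2,s3}  [seen]
{s3} --1--> ∅  [new]
{s3} --2--> {s0,s1,s2,s3}  [seen]
∅ --0--> ∅  [seen]
∅ --1--> ∅  [seen]
∅ --2--> ∅  [seen]
Reachable DFA states: {s0,s1,s3}, {s0,s1,s2,s3}, {s3}, ∅.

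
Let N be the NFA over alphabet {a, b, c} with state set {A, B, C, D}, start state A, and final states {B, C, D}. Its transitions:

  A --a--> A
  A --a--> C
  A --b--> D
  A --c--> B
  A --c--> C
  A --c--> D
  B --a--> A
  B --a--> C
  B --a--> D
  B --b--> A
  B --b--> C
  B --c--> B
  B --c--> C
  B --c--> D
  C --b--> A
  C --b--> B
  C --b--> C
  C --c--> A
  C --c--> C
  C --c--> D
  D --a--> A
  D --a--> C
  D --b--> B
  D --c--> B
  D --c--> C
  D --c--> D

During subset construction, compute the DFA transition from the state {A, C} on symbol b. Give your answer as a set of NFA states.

{A, B, C, D}

δ(A,b) = {D}; δ(C,b) = {A, B, C}.
Union: {A, B, C, D}.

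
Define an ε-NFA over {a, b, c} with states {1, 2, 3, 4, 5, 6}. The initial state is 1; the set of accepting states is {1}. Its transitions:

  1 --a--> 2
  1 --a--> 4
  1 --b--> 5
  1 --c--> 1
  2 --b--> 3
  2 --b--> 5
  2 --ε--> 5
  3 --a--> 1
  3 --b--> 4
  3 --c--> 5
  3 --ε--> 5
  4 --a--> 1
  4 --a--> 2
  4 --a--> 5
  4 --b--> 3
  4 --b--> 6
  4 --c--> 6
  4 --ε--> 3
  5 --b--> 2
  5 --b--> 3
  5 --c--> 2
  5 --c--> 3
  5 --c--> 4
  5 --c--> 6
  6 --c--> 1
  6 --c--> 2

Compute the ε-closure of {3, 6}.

{3, 5, 6}

Begin with {3, 6}.
3 →ε {5}; add 5.
ε-closure = {3, 5, 6}.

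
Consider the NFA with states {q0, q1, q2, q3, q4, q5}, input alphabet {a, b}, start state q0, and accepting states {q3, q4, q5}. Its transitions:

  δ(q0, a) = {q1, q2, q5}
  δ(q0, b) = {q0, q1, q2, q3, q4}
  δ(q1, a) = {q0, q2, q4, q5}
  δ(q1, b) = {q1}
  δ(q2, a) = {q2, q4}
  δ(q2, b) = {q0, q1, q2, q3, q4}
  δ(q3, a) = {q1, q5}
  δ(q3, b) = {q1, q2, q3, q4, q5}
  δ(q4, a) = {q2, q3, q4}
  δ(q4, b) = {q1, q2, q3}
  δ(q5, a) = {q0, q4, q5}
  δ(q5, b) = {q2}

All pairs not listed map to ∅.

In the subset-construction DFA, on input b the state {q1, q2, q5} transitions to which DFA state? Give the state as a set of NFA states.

δ(q1,b) = {q1}; δ(q2,b) = {q0, q1, q2, q3, q4}; δ(q5,b) = {q2}.
Union: {q0, q1, q2, q3, q4}.

{q0, q1, q2, q3, q4}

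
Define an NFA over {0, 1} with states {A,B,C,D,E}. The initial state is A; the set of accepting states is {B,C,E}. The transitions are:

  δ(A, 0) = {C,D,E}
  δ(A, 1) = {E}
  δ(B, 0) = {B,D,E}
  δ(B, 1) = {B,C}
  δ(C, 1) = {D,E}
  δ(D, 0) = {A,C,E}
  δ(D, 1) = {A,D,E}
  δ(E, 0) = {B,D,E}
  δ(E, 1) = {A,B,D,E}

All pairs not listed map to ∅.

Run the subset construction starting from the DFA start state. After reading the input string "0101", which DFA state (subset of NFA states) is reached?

Start: {A}.
δ(A,0) = {C,D,E}.
Union: {C,D,E}.
After 0: {C,D,E}.
δ(C,1) = {D,E}; δ(D,1) = {A,D,E}; δ(E,1) = {A,B,D,E}.
Union: {A,B,D,E}.
After 1: {A,B,D,E}.
δ(A,0) = {C,D,E}; δ(B,0) = {B,D,E}; δ(D,0) = {A,C,E}; δ(E,0) = {B,D,E}.
Union: {A,B,C,D,E}.
After 0: {A,B,C,D,E}.
δ(A,1) = {E}; δ(B,1) = {B,C}; δ(C,1) = {D,E}; δ(D,1) = {A,D,E}; δ(E,1) = {A,B,D,E}.
Union: {A,B,C,D,E}.
After 1: {A,B,C,D,E}.

{A,B,C,D,E}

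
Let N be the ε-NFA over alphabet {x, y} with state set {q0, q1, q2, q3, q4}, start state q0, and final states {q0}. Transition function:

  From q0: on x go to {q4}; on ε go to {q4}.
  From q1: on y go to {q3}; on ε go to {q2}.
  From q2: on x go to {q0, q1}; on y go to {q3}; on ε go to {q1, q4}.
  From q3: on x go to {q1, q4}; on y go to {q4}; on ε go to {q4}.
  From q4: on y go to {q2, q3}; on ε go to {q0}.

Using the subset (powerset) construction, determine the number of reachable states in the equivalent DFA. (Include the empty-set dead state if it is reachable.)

3

Start state of the DFA: {q0, q4} (ε-closure of the NFA start).
{q0, q4} --x--> {q0, q4}  [seen]
{q0, q4} --y--> {q0, q1, q2, q3, q4}  [new]
{q0, q1, q2, q3, q4} --x--> {q0, q1, q2, q4}  [new]
{q0, q1, q2, q3, q4} --y--> {q0, q1, q2, q3, q4}  [seen]
{q0, q1, q2, q4} --x--> {q0, q1, q2, q4}  [seen]
{q0, q1, q2, q4} --y--> {q0, q1, q2, q3, q4}  [seen]
Reachable DFA states: {q0, q4}, {q0, q1, q2, q3, q4}, {q0, q1, q2, q4}.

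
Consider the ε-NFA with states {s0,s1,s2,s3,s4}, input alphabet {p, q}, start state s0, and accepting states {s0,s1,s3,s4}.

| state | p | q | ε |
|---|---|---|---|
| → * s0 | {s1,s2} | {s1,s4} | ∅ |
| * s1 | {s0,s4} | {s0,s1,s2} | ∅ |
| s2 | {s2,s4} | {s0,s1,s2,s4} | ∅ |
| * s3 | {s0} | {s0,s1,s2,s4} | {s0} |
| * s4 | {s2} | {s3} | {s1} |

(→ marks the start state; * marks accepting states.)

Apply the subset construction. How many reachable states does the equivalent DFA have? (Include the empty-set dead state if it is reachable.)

6

Start state of the DFA: {s0} (ε-closure of the NFA start).
{s0} --p--> {s1,s2}  [new]
{s0} --q--> {s1,s4}  [new]
{s1,s2} --p--> {s0,s1,s2,s4}  [new]
{s1,s2} --q--> {s0,s1,s2,s4}  [seen]
{s1,s4} --p--> {s0,s1,s2,s4}  [seen]
{s1,s4} --q--> {s0,s1,s2,s3}  [new]
{s0,s1,s2,s4} --p--> {s0,s1,s2,s4}  [seen]
{s0,s1,s2,s4} --q--> {s0,s1,s2,s3,s4}  [new]
{s0,s1,s2,s3} --p--> {s0,s1,s2,s4}  [seen]
{s0,s1,s2,s3} --q--> {s0,s1,s2,s4}  [seen]
{s0,s1,s2,s3,s4} --p--> {s0,s1,s2,s4}  [seen]
{s0,s1,s2,s3,s4} --q--> {s0,s1,s2,s3,s4}  [seen]
Reachable DFA states: {s0}, {s1,s2}, {s1,s4}, {s0,s1,s2,s4}, {s0,s1,s2,s3}, {s0,s1,s2,s3,s4}.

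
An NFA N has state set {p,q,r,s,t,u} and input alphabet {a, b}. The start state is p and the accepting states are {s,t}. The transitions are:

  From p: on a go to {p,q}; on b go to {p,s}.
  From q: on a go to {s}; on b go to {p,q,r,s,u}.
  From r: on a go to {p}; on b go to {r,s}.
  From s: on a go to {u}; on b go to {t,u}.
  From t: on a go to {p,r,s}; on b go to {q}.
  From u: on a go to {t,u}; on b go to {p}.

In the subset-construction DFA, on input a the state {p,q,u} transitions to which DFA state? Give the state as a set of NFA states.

δ(p,a) = {p,q}; δ(q,a) = {s}; δ(u,a) = {t,u}.
Union: {p,q,s,t,u}.

{p,q,s,t,u}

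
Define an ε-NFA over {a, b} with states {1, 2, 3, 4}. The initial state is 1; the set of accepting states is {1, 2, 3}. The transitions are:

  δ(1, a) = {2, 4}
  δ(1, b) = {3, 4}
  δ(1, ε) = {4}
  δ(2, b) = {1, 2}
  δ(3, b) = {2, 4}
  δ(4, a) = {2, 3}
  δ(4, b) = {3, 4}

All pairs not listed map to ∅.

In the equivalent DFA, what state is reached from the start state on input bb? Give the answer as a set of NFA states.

Start: {1, 4}.
δ(1,b) = {3, 4}; δ(4,b) = {3, 4}.
Union: {3, 4}.
After b: {3, 4}.
δ(3,b) = {2, 4}; δ(4,b) = {3, 4}.
Union: {2, 3, 4}.
After b: {2, 3, 4}.

{2, 3, 4}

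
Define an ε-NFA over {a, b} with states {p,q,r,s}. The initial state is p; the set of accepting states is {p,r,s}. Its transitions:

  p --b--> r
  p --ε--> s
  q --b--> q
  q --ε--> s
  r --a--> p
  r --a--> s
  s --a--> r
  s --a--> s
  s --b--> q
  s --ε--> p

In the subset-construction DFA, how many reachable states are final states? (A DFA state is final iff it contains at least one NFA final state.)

Start state of the DFA: {p,s} (ε-closure of the NFA start).
{p,s} --a--> {p,r,s}  [new]
{p,s} --b--> {p,q,r,s}  [new]
{p,r,s} --a--> {p,r,s}  [seen]
{p,r,s} --b--> {p,q,r,s}  [seen]
{p,q,r,s} --a--> {p,r,s}  [seen]
{p,q,r,s} --b--> {p,q,r,s}  [seen]
Reachable DFA states: {p,s}, {p,r,s}, {p,q,r,s}.
Accepting DFA states (contain an NFA accepting state): {p,s}, {p,r,s}, {p,q,r,s}.

3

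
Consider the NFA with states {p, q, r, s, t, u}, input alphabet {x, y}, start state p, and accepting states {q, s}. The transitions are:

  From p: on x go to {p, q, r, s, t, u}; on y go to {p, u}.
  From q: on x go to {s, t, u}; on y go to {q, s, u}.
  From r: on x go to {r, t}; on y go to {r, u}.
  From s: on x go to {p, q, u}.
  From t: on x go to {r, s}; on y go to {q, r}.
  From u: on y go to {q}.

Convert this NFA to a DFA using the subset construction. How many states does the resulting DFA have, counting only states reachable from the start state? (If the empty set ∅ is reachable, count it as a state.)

Start state of the DFA: {p}.
{p} --x--> {p, q, r, s, t, u}  [new]
{p} --y--> {p, u}  [new]
{p, q, r, s, t, u} --x--> {p, q, r, s, t, u}  [seen]
{p, q, r, s, t, u} --y--> {p, q, r, s, u}  [new]
{p, u} --x--> {p, q, r, s, t, u}  [seen]
{p, u} --y--> {p, q, u}  [new]
{p, q, r, s, u} --x--> {p, q, r, s, t, u}  [seen]
{p, q, r, s, u} --y--> {p, q, r, s, u}  [seen]
{p, q, u} --x--> {p, q, r, s, t, u}  [seen]
{p, q, u} --y--> {p, q, s, u}  [new]
{p, q, s, u} --x--> {p, q, r, s, t, u}  [seen]
{p, q, s, u} --y--> {p, q, s, u}  [seen]
Reachable DFA states: {p}, {p, q, r, s, t, u}, {p, u}, {p, q, r, s, u}, {p, q, u}, {p, q, s, u}.

6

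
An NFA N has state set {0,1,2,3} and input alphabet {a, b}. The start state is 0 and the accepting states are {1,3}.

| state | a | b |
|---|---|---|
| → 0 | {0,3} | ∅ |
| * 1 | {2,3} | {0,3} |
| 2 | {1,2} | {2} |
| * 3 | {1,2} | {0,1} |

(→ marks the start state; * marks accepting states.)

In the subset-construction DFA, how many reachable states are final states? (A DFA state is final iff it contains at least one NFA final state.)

5

Start state of the DFA: {0}.
{0} --a--> {0,3}  [new]
{0} --b--> ∅  [new]
{0,3} --a--> {0,1,2,3}  [new]
{0,3} --b--> {0,1}  [new]
∅ --a--> ∅  [seen]
∅ --b--> ∅  [seen]
{0,1,2,3} --a--> {0,1,2,3}  [seen]
{0,1,2,3} --b--> {0,1,2,3}  [seen]
{0,1} --a--> {0,2,3}  [new]
{0,1} --b--> {0,3}  [seen]
{0,2,3} --a--> {0,1,2,3}  [seen]
{0,2,3} --b--> {0,1,2}  [new]
{0,1,2} --a--> {0,1,2,3}  [seen]
{0,1,2} --b--> {0,2,3}  [seen]
Reachable DFA states: {0}, {0,3}, ∅, {0,1,2,3}, {0,1}, {0,2,3}, {0,1,2}.
Accepting DFA states (contain an NFA accepting state): {0,3}, {0,1,2,3}, {0,1}, {0,2,3}, {0,1,2}.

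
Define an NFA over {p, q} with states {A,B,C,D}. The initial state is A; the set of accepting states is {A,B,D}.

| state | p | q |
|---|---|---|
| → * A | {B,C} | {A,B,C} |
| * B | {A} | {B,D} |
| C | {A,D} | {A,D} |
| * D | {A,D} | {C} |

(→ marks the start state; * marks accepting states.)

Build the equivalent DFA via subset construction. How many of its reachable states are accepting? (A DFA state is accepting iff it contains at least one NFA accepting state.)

Start state of the DFA: {A}.
{A} --p--> {B,C}  [new]
{A} --q--> {A,B,C}  [new]
{B,C} --p--> {A,D}  [new]
{B,C} --q--> {A,B,D}  [new]
{A,B,C} --p--> {A,B,C,D}  [new]
{A,B,C} --q--> {A,B,C,D}  [seen]
{A,D} --p--> {A,B,C,D}  [seen]
{A,D} --q--> {A,B,C}  [seen]
{A,B,D} --p--> {A,B,C,D}  [seen]
{A,B,D} --q--> {A,B,C,D}  [seen]
{A,B,C,D} --p--> {A,B,C,D}  [seen]
{A,B,C,D} --q--> {A,B,C,D}  [seen]
Reachable DFA states: {A}, {B,C}, {A,B,C}, {A,D}, {A,B,D}, {A,B,C,D}.
Accepting DFA states (contain an NFA accepting state): {A}, {B,C}, {A,B,C}, {A,D}, {A,B,D}, {A,B,C,D}.

6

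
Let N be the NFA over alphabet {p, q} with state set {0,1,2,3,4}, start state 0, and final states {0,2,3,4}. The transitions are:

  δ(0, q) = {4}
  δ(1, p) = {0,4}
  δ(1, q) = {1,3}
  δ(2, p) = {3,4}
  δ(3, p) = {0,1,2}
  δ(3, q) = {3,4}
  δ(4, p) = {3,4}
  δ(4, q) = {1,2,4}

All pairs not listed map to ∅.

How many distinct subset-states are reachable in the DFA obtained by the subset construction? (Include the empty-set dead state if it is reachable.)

8

Start state of the DFA: {0}.
{0} --p--> ∅  [new]
{0} --q--> {4}  [new]
∅ --p--> ∅  [seen]
∅ --q--> ∅  [seen]
{4} --p--> {3,4}  [new]
{4} --q--> {1,2,4}  [new]
{3,4} --p--> {0,1,2,3,4}  [new]
{3,4} --q--> {1,2,3,4}  [new]
{1,2,4} --p--> {0,3,4}  [new]
{1,2,4} --q--> {1,2,3,4}  [seen]
{0,1,2,3,4} --p--> {0,1,2,3,4}  [seen]
{0,1,2,3,4} --q--> {1,2,3,4}  [seen]
{1,2,3,4} --p--> {0,1,2,3,4}  [seen]
{1,2,3,4} --q--> {1,2,3,4}  [seen]
{0,3,4} --p--> {0,1,2,3,4}  [seen]
{0,3,4} --q--> {1,2,3,4}  [seen]
Reachable DFA states: {0}, ∅, {4}, {3,4}, {1,2,4}, {0,1,2,3,4}, {1,2,3,4}, {0,3,4}.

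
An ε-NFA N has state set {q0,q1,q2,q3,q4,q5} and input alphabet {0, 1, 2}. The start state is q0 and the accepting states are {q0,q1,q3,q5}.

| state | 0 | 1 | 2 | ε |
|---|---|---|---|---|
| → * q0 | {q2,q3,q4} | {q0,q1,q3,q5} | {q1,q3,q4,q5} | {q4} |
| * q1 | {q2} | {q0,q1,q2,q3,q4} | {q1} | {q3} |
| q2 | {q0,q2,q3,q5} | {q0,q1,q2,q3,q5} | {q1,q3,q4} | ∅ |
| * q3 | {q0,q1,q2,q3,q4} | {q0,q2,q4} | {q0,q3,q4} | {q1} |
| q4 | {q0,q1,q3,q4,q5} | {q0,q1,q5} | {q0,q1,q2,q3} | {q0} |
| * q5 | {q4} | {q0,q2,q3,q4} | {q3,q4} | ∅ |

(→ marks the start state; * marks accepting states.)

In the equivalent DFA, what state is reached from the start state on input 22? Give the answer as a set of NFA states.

Start: {q0,q4}.
δ(q0,2) = {q1,q3,q4,q5}; δ(q4,2) = {q0,q1,q2,q3}.
Union: {q0,q1,q2,q3,q4,q5}.
After 2: {q0,q1,q2,q3,q4,q5}.
δ(q0,2) = {q1,q3,q4,q5}; δ(q1,2) = {q1}; δ(q2,2) = {q1,q3,q4}; δ(q3,2) = {q0,q3,q4}; δ(q4,2) = {q0,q1,q2,q3}; δ(q5,2) = {q3,q4}.
Union: {q0,q1,q2,q3,q4,q5}.
After 2: {q0,q1,q2,q3,q4,q5}.

{q0,q1,q2,q3,q4,q5}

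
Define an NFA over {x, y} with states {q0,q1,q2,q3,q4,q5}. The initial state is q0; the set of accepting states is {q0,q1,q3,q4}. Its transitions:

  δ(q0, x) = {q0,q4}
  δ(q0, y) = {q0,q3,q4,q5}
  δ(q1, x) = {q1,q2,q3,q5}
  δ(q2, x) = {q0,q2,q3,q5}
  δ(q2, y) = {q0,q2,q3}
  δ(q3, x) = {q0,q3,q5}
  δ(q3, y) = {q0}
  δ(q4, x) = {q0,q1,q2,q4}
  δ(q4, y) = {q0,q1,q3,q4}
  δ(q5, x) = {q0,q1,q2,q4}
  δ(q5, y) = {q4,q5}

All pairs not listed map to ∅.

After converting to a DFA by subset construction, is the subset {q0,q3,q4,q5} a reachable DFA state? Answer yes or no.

Start state of the DFA: {q0}.
{q0} --x--> {q0,q4}  [new]
{q0} --y--> {q0,q3,q4,q5}  [new]
{q0,q4} --x--> {q0,q1,q2,q4}  [new]
{q0,q4} --y--> {q0,q1,q3,q4,q5}  [new]
{q0,q3,q4,q5} --x--> {q0,q1,q2,q3,q4,q5}  [new]
{q0,q3,q4,q5} --y--> {q0,q1,q3,q4,q5}  [seen]
{q0,q1,q2,q4} --x--> {q0,q1,q2,q3,q4,q5}  [seen]
{q0,q1,q2,q4} --y--> {q0,q1,q2,q3,q4,q5}  [seen]
{q0,q1,q3,q4,q5} --x--> {q0,q1,q2,q3,q4,q5}  [seen]
{q0,q1,q3,q4,q5} --y--> {q0,q1,q3,q4,q5}  [seen]
{q0,q1,q2,q3,q4,q5} --x--> {q0,q1,q2,q3,q4,q5}  [seen]
{q0,q1,q2,q3,q4,q5} --y--> {q0,q1,q2,q3,q4,q5}  [seen]
Reachable DFA states: {q0}, {q0,q4}, {q0,q3,q4,q5}, {q0,q1,q2,q4}, {q0,q1,q3,q4,q5}, {q0,q1,q2,q3,q4,q5}.
{q0,q3,q4,q5} is among them.

yes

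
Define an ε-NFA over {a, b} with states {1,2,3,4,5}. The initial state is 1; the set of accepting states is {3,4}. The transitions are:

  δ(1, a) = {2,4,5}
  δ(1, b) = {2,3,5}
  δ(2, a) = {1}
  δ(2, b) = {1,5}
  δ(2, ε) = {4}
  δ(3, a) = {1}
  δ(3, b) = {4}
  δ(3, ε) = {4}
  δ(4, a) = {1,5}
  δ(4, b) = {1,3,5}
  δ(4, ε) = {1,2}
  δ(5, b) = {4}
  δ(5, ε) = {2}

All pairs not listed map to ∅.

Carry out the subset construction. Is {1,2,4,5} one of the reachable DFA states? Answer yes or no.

yes

Start state of the DFA: {1} (ε-closure of the NFA start).
{1} --a--> {1,2,4,5}  [new]
{1} --b--> {1,2,3,4,5}  [new]
{1,2,4,5} --a--> {1,2,4,5}  [seen]
{1,2,4,5} --b--> {1,2,3,4,5}  [seen]
{1,2,3,4,5} --a--> {1,2,4,5}  [seen]
{1,2,3,4,5} --b--> {1,2,3,4,5}  [seen]
Reachable DFA states: {1}, {1,2,4,5}, {1,2,3,4,5}.
{1,2,4,5} is among them.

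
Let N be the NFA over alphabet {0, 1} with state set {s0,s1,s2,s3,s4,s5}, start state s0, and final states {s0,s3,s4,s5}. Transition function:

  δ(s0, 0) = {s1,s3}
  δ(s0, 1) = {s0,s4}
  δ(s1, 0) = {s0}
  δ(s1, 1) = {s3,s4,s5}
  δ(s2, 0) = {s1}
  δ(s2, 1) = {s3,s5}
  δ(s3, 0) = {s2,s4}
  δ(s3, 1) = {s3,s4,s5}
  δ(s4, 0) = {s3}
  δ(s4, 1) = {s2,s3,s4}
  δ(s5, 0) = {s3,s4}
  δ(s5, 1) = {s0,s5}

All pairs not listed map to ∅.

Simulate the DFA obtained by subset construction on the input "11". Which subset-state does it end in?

Start: {s0}.
δ(s0,1) = {s0,s4}.
Union: {s0,s4}.
After 1: {s0,s4}.
δ(s0,1) = {s0,s4}; δ(s4,1) = {s2,s3,s4}.
Union: {s0,s2,s3,s4}.
After 1: {s0,s2,s3,s4}.

{s0,s2,s3,s4}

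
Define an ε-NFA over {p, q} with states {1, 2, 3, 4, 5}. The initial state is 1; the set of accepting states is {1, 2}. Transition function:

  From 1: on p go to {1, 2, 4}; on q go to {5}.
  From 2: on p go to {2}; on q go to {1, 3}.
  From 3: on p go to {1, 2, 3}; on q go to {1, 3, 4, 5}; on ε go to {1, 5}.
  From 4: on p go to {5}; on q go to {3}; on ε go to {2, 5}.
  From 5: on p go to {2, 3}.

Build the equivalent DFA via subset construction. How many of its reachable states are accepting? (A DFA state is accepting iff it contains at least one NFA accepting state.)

Start state of the DFA: {1} (ε-closure of the NFA start).
{1} --p--> {1, 2, 4, 5}  [new]
{1} --q--> {5}  [new]
{1, 2, 4, 5} --p--> {1, 2, 3, 4, 5}  [new]
{1, 2, 4, 5} --q--> {1, 3, 5}  [new]
{5} --p--> {1, 2, 3, 5}  [new]
{5} --q--> ∅  [new]
{1, 2, 3, 4, 5} --p--> {1, 2, 3, 4, 5}  [seen]
{1, 2, 3, 4, 5} --q--> {1, 2, 3, 4, 5}  [seen]
{1, 3, 5} --p--> {1, 2, 3, 4, 5}  [seen]
{1, 3, 5} --q--> {1, 2, 3, 4, 5}  [seen]
{1, 2, 3, 5} --p--> {1, 2, 3, 4, 5}  [seen]
{1, 2, 3, 5} --q--> {1, 2, 3, 4, 5}  [seen]
∅ --p--> ∅  [seen]
∅ --q--> ∅  [seen]
Reachable DFA states: {1}, {1, 2, 4, 5}, {5}, {1, 2, 3, 4, 5}, {1, 3, 5}, {1, 2, 3, 5}, ∅.
Accepting DFA states (contain an NFA accepting state): {1}, {1, 2, 4, 5}, {1, 2, 3, 4, 5}, {1, 3, 5}, {1, 2, 3, 5}.

5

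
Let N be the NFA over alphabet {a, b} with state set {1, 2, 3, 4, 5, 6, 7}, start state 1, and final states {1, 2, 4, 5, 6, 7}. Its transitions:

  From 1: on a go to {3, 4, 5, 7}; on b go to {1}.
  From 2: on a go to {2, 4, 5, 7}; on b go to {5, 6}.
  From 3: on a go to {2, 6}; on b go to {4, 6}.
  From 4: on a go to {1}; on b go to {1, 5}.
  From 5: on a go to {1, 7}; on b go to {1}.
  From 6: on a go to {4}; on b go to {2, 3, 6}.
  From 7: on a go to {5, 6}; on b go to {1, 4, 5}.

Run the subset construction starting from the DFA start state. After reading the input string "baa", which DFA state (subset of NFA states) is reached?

{1, 2, 5, 6, 7}

Start: {1}.
δ(1,b) = {1}.
Union: {1}.
After b: {1}.
δ(1,a) = {3, 4, 5, 7}.
Union: {3, 4, 5, 7}.
After a: {3, 4, 5, 7}.
δ(3,a) = {2, 6}; δ(4,a) = {1}; δ(5,a) = {1, 7}; δ(7,a) = {5, 6}.
Union: {1, 2, 5, 6, 7}.
After a: {1, 2, 5, 6, 7}.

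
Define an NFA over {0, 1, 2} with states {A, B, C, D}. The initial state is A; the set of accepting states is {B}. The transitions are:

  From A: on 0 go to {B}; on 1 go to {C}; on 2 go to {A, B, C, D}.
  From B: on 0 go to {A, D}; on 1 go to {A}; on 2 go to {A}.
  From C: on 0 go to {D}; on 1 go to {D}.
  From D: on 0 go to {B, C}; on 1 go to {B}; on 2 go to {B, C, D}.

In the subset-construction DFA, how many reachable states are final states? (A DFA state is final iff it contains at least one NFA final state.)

Start state of the DFA: {A}.
{A} --0--> {B}  [new]
{A} --1--> {C}  [new]
{A} --2--> {A, B, C, D}  [new]
{B} --0--> {A, D}  [new]
{B} --1--> {A}  [seen]
{B} --2--> {A}  [seen]
{C} --0--> {D}  [new]
{C} --1--> {D}  [seen]
{C} --2--> ∅  [new]
{A, B, C, D} --0--> {A, B, C, D}  [seen]
{A, B, C, D} --1--> {A, B, C, D}  [seen]
{A, B, C, D} --2--> {A, B, C, D}  [seen]
{A, D} --0--> {B, C}  [new]
{A, D} --1--> {B, C}  [seen]
{A, D} --2--> {A, B, C, D}  [seen]
{D} --0--> {B, C}  [seen]
{D} --1--> {B}  [seen]
{D} --2--> {B, C, D}  [new]
∅ --0--> ∅  [seen]
∅ --1--> ∅  [seen]
∅ --2--> ∅  [seen]
{B, C} --0--> {A, D}  [seen]
{B, C} --1--> {A, D}  [seen]
{B, C} --2--> {A}  [seen]
{B, C, D} --0--> {A, B, C, D}  [seen]
{B, C, D} --1--> {A, B, D}  [new]
{B, C, D} --2--> {A, B, C, D}  [seen]
{A, B, D} --0--> {A, B, C, D}  [seen]
{A, B, D} --1--> {A, B, C}  [new]
{A, B, D} --2--> {A, B, C, D}  [seen]
{A, B, C} --0--> {A, B, D}  [seen]
{A, B, C} --1--> {A, C, D}  [new]
{A, B, C} --2--> {A, B, C, D}  [seen]
{A, C, D} --0--> {B, C, D}  [seen]
{A, C, D} --1--> {B, C, D}  [seen]
{A, C, D} --2--> {A, B, C, D}  [seen]
Reachable DFA states: {A}, {B}, {C}, {A, B, C, D}, {A, D}, {D}, ∅, {B, C}, {B, C, D}, {A, B, D}, {A, B, C}, {A, C, D}.
Accepting DFA states (contain an NFA accepting state): {B}, {A, B, C, D}, {B, C}, {B, C, D}, {A, B, D}, {A, B, C}.

6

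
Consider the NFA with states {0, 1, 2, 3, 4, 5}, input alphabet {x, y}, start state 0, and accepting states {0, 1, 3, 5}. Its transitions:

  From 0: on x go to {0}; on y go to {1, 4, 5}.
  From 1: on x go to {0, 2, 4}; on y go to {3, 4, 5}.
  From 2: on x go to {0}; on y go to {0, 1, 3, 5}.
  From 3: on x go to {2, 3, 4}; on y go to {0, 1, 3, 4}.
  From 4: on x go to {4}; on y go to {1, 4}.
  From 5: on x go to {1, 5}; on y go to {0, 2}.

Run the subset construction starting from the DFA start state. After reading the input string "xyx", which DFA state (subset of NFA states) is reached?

Start: {0}.
δ(0,x) = {0}.
Union: {0}.
After x: {0}.
δ(0,y) = {1, 4, 5}.
Union: {1, 4, 5}.
After y: {1, 4, 5}.
δ(1,x) = {0, 2, 4}; δ(4,x) = {4}; δ(5,x) = {1, 5}.
Union: {0, 1, 2, 4, 5}.
After x: {0, 1, 2, 4, 5}.

{0, 1, 2, 4, 5}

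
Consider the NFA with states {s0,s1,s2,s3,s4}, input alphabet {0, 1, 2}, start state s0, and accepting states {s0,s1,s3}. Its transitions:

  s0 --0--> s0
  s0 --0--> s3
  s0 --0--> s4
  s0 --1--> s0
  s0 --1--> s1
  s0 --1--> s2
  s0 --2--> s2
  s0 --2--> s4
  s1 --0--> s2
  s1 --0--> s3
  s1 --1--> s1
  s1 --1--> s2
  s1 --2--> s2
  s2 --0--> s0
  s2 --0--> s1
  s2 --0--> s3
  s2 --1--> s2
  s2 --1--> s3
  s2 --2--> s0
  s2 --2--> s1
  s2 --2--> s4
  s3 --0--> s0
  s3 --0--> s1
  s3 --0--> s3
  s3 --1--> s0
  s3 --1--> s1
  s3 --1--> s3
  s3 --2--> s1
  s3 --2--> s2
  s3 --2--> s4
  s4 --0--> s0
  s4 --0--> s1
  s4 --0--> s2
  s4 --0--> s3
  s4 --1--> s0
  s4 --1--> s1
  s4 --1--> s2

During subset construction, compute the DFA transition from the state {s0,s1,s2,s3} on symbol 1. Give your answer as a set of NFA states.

δ(s0,1) = {s0,s1,s2}; δ(s1,1) = {s1,s2}; δ(s2,1) = {s2,s3}; δ(s3,1) = {s0,s1,s3}.
Union: {s0,s1,s2,s3}.

{s0,s1,s2,s3}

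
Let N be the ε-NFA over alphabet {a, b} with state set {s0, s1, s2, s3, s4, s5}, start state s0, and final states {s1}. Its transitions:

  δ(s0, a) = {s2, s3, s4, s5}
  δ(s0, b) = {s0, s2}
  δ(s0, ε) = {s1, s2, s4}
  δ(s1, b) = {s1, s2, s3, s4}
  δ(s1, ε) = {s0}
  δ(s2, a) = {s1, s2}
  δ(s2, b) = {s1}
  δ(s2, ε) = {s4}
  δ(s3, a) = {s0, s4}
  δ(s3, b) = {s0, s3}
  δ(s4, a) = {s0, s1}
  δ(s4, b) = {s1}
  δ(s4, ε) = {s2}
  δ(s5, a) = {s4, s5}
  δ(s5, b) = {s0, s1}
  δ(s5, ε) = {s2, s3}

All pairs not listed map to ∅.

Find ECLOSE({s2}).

Begin with {s2}.
s2 →ε {s4}; add s4.
ε-closure = {s2, s4}.

{s2, s4}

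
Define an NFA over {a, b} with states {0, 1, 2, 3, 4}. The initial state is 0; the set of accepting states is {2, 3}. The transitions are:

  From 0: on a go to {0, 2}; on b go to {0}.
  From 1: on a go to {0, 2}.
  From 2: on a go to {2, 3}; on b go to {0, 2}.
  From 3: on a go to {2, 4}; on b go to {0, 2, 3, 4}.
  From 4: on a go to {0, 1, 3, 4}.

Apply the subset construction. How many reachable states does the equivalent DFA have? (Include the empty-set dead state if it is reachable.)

5

Start state of the DFA: {0}.
{0} --a--> {0, 2}  [new]
{0} --b--> {0}  [seen]
{0, 2} --a--> {0, 2, 3}  [new]
{0, 2} --b--> {0, 2}  [seen]
{0, 2, 3} --a--> {0, 2, 3, 4}  [new]
{0, 2, 3} --b--> {0, 2, 3, 4}  [seen]
{0, 2, 3, 4} --a--> {0, 1, 2, 3, 4}  [new]
{0, 2, 3, 4} --b--> {0, 2, 3, 4}  [seen]
{0, 1, 2, 3, 4} --a--> {0, 1, 2, 3, 4}  [seen]
{0, 1, 2, 3, 4} --b--> {0, 2, 3, 4}  [seen]
Reachable DFA states: {0}, {0, 2}, {0, 2, 3}, {0, 2, 3, 4}, {0, 1, 2, 3, 4}.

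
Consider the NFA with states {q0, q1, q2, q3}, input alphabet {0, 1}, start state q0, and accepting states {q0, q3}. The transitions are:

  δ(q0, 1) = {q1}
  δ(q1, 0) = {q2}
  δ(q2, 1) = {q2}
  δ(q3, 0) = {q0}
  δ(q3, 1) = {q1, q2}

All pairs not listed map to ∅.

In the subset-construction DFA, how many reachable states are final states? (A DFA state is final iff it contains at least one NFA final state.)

Start state of the DFA: {q0}.
{q0} --0--> ∅  [new]
{q0} --1--> {q1}  [new]
∅ --0--> ∅  [seen]
∅ --1--> ∅  [seen]
{q1} --0--> {q2}  [new]
{q1} --1--> ∅  [seen]
{q2} --0--> ∅  [seen]
{q2} --1--> {q2}  [seen]
Reachable DFA states: {q0}, ∅, {q1}, {q2}.
Accepting DFA states (contain an NFA accepting state): {q0}.

1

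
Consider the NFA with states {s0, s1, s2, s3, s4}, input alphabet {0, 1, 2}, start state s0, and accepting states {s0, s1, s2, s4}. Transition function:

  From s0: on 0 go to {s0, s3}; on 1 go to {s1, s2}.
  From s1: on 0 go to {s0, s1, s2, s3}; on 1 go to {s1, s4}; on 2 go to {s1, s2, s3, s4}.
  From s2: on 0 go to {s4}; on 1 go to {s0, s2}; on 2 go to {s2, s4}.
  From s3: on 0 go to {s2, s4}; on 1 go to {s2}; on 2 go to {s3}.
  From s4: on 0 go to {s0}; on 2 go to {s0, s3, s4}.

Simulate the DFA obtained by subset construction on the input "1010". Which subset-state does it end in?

{s0, s1, s2, s3, s4}

Start: {s0}.
δ(s0,1) = {s1, s2}.
Union: {s1, s2}.
After 1: {s1, s2}.
δ(s1,0) = {s0, s1, s2, s3}; δ(s2,0) = {s4}.
Union: {s0, s1, s2, s3, s4}.
After 0: {s0, s1, s2, s3, s4}.
δ(s0,1) = {s1, s2}; δ(s1,1) = {s1, s4}; δ(s2,1) = {s0, s2}; δ(s3,1) = {s2}; δ(s4,1) = ∅.
Union: {s0, s1, s2, s4}.
After 1: {s0, s1, s2, s4}.
δ(s0,0) = {s0, s3}; δ(s1,0) = {s0, s1, s2, s3}; δ(s2,0) = {s4}; δ(s4,0) = {s0}.
Union: {s0, s1, s2, s3, s4}.
After 0: {s0, s1, s2, s3, s4}.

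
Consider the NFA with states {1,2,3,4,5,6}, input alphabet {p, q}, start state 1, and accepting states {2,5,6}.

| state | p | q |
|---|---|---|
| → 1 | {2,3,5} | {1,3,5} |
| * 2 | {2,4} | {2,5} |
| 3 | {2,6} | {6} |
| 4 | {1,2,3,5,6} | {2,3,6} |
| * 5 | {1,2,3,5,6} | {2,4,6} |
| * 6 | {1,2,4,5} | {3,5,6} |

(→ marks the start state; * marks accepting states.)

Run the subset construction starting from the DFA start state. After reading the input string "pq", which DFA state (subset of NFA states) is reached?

{2,4,5,6}

Start: {1}.
δ(1,p) = {2,3,5}.
Union: {2,3,5}.
After p: {2,3,5}.
δ(2,q) = {2,5}; δ(3,q) = {6}; δ(5,q) = {2,4,6}.
Union: {2,4,5,6}.
After q: {2,4,5,6}.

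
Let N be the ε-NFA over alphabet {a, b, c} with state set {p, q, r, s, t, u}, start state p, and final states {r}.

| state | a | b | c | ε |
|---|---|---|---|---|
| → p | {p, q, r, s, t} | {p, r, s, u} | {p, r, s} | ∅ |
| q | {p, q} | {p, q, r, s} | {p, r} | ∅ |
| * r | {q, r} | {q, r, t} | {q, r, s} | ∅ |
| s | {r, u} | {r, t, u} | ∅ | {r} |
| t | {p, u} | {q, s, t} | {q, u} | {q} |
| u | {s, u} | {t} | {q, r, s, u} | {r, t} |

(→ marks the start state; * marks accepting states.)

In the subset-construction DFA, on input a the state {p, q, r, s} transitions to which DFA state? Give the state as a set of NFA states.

δ(p,a) = {p, q, r, s, t}; δ(q,a) = {p, q}; δ(r,a) = {q, r}; δ(s,a) = {r, u}.
Union: {p, q, r, s, t, u}.

{p, q, r, s, t, u}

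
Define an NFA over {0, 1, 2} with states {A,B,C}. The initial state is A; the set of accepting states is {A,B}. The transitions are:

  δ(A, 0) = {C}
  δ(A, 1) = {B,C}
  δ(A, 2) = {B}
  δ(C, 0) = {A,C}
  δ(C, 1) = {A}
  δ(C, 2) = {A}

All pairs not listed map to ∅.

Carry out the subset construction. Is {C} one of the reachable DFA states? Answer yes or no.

Start state of the DFA: {A}.
{A} --0--> {C}  [new]
{A} --1--> {B,C}  [new]
{A} --2--> {B}  [new]
{C} --0--> {A,C}  [new]
{C} --1--> {A}  [seen]
{C} --2--> {A}  [seen]
{B,C} --0--> {A,C}  [seen]
{B,C} --1--> {A}  [seen]
{B,C} --2--> {A}  [seen]
{B} --0--> ∅  [new]
{B} --1--> ∅  [seen]
{B} --2--> ∅  [seen]
{A,C} --0--> {A,C}  [seen]
{A,C} --1--> {A,B,C}  [new]
{A,C} --2--> {A,B}  [new]
∅ --0--> ∅  [seen]
∅ --1--> ∅  [seen]
∅ --2--> ∅  [seen]
{A,B,C} --0--> {A,C}  [seen]
{A,B,C} --1--> {A,B,C}  [seen]
{A,B,C} --2--> {A,B}  [seen]
{A,B} --0--> {C}  [seen]
{A,B} --1--> {B,C}  [seen]
{A,B} --2--> {B}  [seen]
Reachable DFA states: {A}, {C}, {B,C}, {B}, {A,C}, ∅, {A,B,C}, {A,B}.
{C} is among them.

yes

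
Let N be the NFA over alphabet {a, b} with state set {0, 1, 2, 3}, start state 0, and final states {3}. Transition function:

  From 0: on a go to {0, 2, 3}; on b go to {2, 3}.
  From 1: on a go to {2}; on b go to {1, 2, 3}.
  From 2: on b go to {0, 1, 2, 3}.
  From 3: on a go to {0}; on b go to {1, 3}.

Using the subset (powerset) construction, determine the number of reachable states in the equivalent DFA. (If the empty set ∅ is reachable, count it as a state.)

Start state of the DFA: {0}.
{0} --a--> {0, 2, 3}  [new]
{0} --b--> {2, 3}  [new]
{0, 2, 3} --a--> {0, 2, 3}  [seen]
{0, 2, 3} --b--> {0, 1, 2, 3}  [new]
{2, 3} --a--> {0}  [seen]
{2, 3} --b--> {0, 1, 2, 3}  [seen]
{0, 1, 2, 3} --a--> {0, 2, 3}  [seen]
{0, 1, 2, 3} --b--> {0, 1, 2, 3}  [seen]
Reachable DFA states: {0}, {0, 2, 3}, {2, 3}, {0, 1, 2, 3}.

4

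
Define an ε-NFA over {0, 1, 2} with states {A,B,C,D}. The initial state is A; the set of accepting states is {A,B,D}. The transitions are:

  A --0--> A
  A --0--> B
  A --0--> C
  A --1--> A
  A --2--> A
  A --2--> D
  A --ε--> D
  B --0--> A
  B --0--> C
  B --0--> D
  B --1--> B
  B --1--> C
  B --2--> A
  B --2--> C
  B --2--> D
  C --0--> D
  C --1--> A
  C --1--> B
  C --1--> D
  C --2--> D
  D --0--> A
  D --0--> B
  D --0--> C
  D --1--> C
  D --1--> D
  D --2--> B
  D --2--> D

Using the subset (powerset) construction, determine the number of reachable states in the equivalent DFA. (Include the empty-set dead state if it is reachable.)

4

Start state of the DFA: {A,D} (ε-closure of the NFA start).
{A,D} --0--> {A,B,C,D}  [new]
{A,D} --1--> {A,C,D}  [new]
{A,D} --2--> {A,B,D}  [new]
{A,B,C,D} --0--> {A,B,C,D}  [seen]
{A,B,C,D} --1--> {A,B,C,D}  [seen]
{A,B,C,D} --2--> {A,B,C,D}  [seen]
{A,C,D} --0--> {A,B,C,D}  [seen]
{A,C,D} --1--> {A,B,C,D}  [seen]
{A,C,D} --2--> {A,B,D}  [seen]
{A,B,D} --0--> {A,B,C,D}  [seen]
{A,B,D} --1--> {A,B,C,D}  [seen]
{A,B,D} --2--> {A,B,C,D}  [seen]
Reachable DFA states: {A,D}, {A,B,C,D}, {A,C,D}, {A,B,D}.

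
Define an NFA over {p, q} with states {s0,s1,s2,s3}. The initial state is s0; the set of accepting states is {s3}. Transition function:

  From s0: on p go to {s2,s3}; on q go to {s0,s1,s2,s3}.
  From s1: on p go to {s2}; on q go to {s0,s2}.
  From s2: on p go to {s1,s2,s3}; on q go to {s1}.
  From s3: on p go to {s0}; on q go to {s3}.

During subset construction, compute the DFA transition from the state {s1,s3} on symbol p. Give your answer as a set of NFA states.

{s0,s2}

δ(s1,p) = {s2}; δ(s3,p) = {s0}.
Union: {s0,s2}.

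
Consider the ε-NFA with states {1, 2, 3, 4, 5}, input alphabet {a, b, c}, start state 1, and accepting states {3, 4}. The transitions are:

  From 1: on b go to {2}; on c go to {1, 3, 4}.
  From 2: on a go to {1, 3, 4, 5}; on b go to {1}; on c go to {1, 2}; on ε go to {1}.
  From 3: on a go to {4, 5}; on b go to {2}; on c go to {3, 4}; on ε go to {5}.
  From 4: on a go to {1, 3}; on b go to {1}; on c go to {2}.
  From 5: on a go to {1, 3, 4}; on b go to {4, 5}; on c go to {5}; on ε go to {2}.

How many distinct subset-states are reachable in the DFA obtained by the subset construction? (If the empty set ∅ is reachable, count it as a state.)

5

Start state of the DFA: {1} (ε-closure of the NFA start).
{1} --a--> ∅  [new]
{1} --b--> {1, 2}  [new]
{1} --c--> {1, 2, 3, 4, 5}  [new]
∅ --a--> ∅  [seen]
∅ --b--> ∅  [seen]
∅ --c--> ∅  [seen]
{1, 2} --a--> {1, 2, 3, 4, 5}  [seen]
{1, 2} --b--> {1, 2}  [seen]
{1, 2} --c--> {1, 2, 3, 4, 5}  [seen]
{1, 2, 3, 4, 5} --a--> {1, 2, 3, 4, 5}  [seen]
{1, 2, 3, 4, 5} --b--> {1, 2, 4, 5}  [new]
{1, 2, 3, 4, 5} --c--> {1, 2, 3, 4, 5}  [seen]
{1, 2, 4, 5} --a--> {1, 2, 3, 4, 5}  [seen]
{1, 2, 4, 5} --b--> {1, 2, 4, 5}  [seen]
{1, 2, 4, 5} --c--> {1, 2, 3, 4, 5}  [seen]
Reachable DFA states: {1}, ∅, {1, 2}, {1, 2, 3, 4, 5}, {1, 2, 4, 5}.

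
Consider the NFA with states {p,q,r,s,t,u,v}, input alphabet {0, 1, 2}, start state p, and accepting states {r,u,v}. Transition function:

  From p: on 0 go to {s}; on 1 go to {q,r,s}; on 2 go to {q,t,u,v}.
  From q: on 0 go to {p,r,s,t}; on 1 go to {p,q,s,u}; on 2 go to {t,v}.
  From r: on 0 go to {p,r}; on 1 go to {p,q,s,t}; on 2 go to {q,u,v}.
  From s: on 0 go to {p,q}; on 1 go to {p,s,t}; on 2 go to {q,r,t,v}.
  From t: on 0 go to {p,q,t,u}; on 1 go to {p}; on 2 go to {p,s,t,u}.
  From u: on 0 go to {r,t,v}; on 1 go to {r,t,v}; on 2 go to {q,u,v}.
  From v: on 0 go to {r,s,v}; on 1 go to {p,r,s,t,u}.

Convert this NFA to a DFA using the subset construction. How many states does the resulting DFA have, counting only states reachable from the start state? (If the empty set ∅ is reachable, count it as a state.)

16

Start state of the DFA: {p}.
{p} --0--> {s}  [new]
{p} --1--> {q,r,s}  [new]
{p} --2--> {q,t,u,v}  [new]
{s} --0--> {p,q}  [new]
{s} --1--> {p,s,t}  [new]
{s} --2--> {q,r,t,v}  [new]
{q,r,s} --0--> {p,q,r,s,t}  [new]
{q,r,s} --1--> {p,q,s,t,u}  [new]
{q,r,s} --2--> {q,r,t,u,v}  [new]
{q,t,u,v} --0--> {p,q,r,s,t,u,v}  [new]
{q,t,u,v} --1--> {p,q,r,s,t,u,v}  [seen]
{q,t,u,v} --2--> {p,q,s,t,u,v}  [new]
{p,q} --0--> {p,r,s,t}  [new]
{p,q} --1--> {p,q,r,s,u}  [new]
{p,q} --2--> {q,t,u,v}  [seen]
{p,s,t} --0--> {p,q,s,t,u}  [seen]
{p,s,t} --1--> {p,q,r,s,t}  [seen]
{p,s,t} --2--> {p,q,r,s,t,u,v}  [seen]
{q,r,t,v} --0--> {p,q,r,s,t,u,v}  [seen]
{q,r,t,v} --1--> {p,q,r,s,t,u}  [new]
{q,r,t,v} --2--> {p,q,s,t,u,v}  [seen]
{p,q,r,s,t} --0--> {p,q,r,s,t,u}  [seen]
{p,q,r,s,t} --1--> {p,q,r,s,t,u}  [seen]
{p,q,r,s,t} --2--> {p,q,r,s,t,u,v}  [seen]
{p,q,s,t,u} --0--> {p,q,r,s,t,u,v}  [seen]
{p,q,s,t,u} --1--> {p,q,r,s,t,u,v}  [seen]
{p,q,s,t,u} --2--> {p,q,r,s,t,u,v}  [seen]
{q,r,t,u,v} --0--> {p,q,r,s,t,u,v}  [seen]
{q,r,t,u,v} --1--> {p,q,r,s,t,u,v}  [seen]
{q,r,t,u,v} --2--> {p,q,s,t,u,v}  [seen]
{p,q,r,s,t,u,v} --0--> {p,q,r,s,t,u,v}  [seen]
{p,q,r,s,t,u,v} --1--> {p,q,r,s,t,u,v}  [seen]
{p,q,r,s,t,u,v} --2--> {p,q,r,s,t,u,v}  [seen]
{p,q,s,t,u,v} --0--> {p,q,r,s,t,u,v}  [seen]
{p,q,s,t,u,v} --1--> {p,q,r,s,t,u,v}  [seen]
{p,q,s,t,u,v} --2--> {p,q,r,s,t,u,v}  [seen]
{p,r,s,t} --0--> {p,q,r,s,t,u}  [seen]
{p,r,s,t} --1--> {p,q,r,s,t}  [seen]
{p,r,s,t} --2--> {p,q,r,s,t,u,v}  [seen]
{p,q,r,s,u} --0--> {p,q,r,s,t,v}  [new]
{p,q,r,s,u} --1--> {p,q,r,s,t,u,v}  [seen]
{p,q,r,s,u} --2--> {q,r,t,u,v}  [seen]
{p,q,r,s,t,u} --0--> {p,q,r,s,t,u,v}  [seen]
{p,q,r,s,t,u} --1--> {p,q,r,s,t,u,v}  [seen]
{p,q,r,s,t,u} --2--> {p,q,r,s,t,u,v}  [seen]
{p,q,r,s,t,v} --0--> {p,q,r,s,t,u,v}  [seen]
{p,q,r,s,t,v} --1--> {p,q,r,s,t,u}  [seen]
{p,q,r,s,t,v} --2--> {p,q,r,s,t,u,v}  [seen]
Reachable DFA states: {p}, {s}, {q,r,s}, {q,t,u,v}, {p,q}, {p,s,t}, {q,r,t,v}, {p,q,r,s,t}, {p,q,s,t,u}, {q,r,t,u,v}, {p,q,r,s,t,u,v}, {p,q,s,t,u,v}, {p,r,s,t}, {p,q,r,s,u}, {p,q,r,s,t,u}, {p,q,r,s,t,v}.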